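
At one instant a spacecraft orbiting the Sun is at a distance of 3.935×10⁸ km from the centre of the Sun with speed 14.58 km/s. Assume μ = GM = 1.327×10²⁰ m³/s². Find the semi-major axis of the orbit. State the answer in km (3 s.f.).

r = 3.935×10¹¹ m.
Specific orbital energy ε = v²/2 − μ/r = (14580)²/2 − 1.327×10²⁰/3.935×10¹¹ = -2.309×10⁸ J/kg.
Since ε = −μ/(2a), a = −μ/(2ε) = 2.873×10¹¹ m = 2.8730×10⁸ km.

a ≈ 2.87×10⁸ km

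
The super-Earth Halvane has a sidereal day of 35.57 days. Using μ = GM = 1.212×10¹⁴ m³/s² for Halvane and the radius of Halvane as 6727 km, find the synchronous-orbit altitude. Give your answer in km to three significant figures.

T = 35.57 days = 3.073×10⁶ s.
A synchronous orbit has period T, so by Kepler's third law a = (μT²/4π²)^(1/3).
μT²/4π² = 1.212×10¹⁴ × (3.073×10⁶)² / 39.48 = 2.900×10²⁵ m³.
a = 3.072×10⁸ m = 3.0722×10⁵ km.
Altitude h = a − R = 3.0722×10⁵ − 6727 = 3.0049×10⁵ km.

h_sync ≈ 3.00×10⁵ km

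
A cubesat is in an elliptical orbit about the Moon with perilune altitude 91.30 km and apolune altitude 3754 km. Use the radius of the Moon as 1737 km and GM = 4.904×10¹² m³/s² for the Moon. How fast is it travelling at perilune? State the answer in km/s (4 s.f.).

r_p = 1737 + 91.30 = 1828.3 km = 1.8283×10⁶ m.
r_a = 1737 + 3754 = 5491.0 km = 5.4910×10⁶ m.
Semi-major axis a = (r_p + r_a)/2 = 3659.7 km = 3.660×10⁶ m.
Vis-viva: v² = μ(2/r − 1/a) = 4.904×10¹² × (1.094×10⁻⁶ − 2.733×10⁻⁷) = 4.025×10⁶ m²/s².
v = 2006 m/s = 2.006 km/s.

v ≈ 2.006 km/s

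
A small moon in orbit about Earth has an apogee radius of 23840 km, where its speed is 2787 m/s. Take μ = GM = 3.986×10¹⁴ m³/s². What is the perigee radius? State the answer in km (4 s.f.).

perigee radius ≈ 7213 km

r_a = 2.384×10⁷ m.
Specific energy ε = v²/2 − μ/r = -1.284×10⁷ J/kg, so a = −μ/(2ε) = 1.553×10⁷ m.
The apsides satisfy r_p + r_a = 2a, so the perigee radius is 2a − r_a = 7.213×10⁶ m = 7213.0 km.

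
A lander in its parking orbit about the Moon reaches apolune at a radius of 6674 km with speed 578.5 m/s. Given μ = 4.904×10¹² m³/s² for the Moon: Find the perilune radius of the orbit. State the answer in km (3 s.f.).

r_a = 6.674×10⁶ m.
Specific energy ε = v²/2 − μ/r = -5.675×10⁵ J/kg, so a = −μ/(2ε) = 4.321×10⁶ m.
The apsides satisfy r_p + r_a = 2a, so the perilune radius is 2a − r_a = 1.968×10⁶ m = 1968.0 km.

perilune radius ≈ 1970 km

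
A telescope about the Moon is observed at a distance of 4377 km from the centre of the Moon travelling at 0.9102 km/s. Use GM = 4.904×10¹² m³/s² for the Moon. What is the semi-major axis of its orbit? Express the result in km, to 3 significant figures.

r = 4.377×10⁶ m.
Specific orbital energy ε = v²/2 − μ/r = (910.2)²/2 − 4.904×10¹²/4.377×10⁶ = -7.062×10⁵ J/kg.
Since ε = −μ/(2a), a = −μ/(2ε) = 3.472×10⁶ m = 3472.3 km.

a ≈ 3470 km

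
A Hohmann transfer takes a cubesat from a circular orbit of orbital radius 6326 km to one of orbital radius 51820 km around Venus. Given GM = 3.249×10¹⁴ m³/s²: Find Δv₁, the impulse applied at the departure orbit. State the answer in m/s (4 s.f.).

r₁ = 6326 km = 6.326×10⁶ m.
r₂ = 51820 km = 5.182×10⁷ m.
Transfer ellipse a_t = (r₁ + r₂)/2 = 2.907×10⁷ m.
At r₁: circular v_c1 = √(μ/r₁) = 7167 m/s; transfer-periapsis v_p = √[μ(2/r₁ − 1/a_t)] = 9568 m/s.
Δv₁ = v_p − v_c1 = 2401 m/s.

Δv ≈ 2401 m/s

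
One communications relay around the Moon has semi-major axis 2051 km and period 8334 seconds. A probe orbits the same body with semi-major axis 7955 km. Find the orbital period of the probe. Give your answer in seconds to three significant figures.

Kepler's third law: T² ∝ a³, so T₂ = T₁ (a₂/a₁)^(3/2).
a₂/a₁ = 3.879, (a₂/a₁)^(3/2) = 7.639.
T₂ = 8334 × 7.639 = 63660 seconds.

T₂ ≈ 63700 seconds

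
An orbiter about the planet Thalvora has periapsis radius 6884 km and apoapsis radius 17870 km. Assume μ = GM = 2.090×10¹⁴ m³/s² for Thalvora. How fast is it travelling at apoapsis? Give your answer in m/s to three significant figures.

Semi-major axis a = (r_p + r_a)/2 = 12377 km = 1.238×10⁷ m.
Vis-viva: v² = μ(2/r − 1/a) = 2.090×10¹⁴ × (1.119×10⁻⁷ − 8.080×10⁻⁸) = 6.505×10⁶ m²/s².
v = 2550 m/s.

v ≈ 2550 m/s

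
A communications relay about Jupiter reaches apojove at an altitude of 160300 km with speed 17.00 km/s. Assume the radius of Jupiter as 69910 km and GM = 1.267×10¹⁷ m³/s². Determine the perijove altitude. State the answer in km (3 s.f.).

r_a = 69910 + 160300 = 2.3021×10⁵ km = 2.302×10⁸ m.
Specific energy ε = v²/2 − μ/r = -4.059×10⁸ J/kg, so a = −μ/(2ε) = 1.561×10⁸ m.
The apsides satisfy r_p + r_a = 2a, so the perijove radius is 2a − r_a = 8.196×10⁷ m = 81961 km.
Perijove altitude = 81961 − 69910 = 12051 km.

perijove altitude ≈ 12100 km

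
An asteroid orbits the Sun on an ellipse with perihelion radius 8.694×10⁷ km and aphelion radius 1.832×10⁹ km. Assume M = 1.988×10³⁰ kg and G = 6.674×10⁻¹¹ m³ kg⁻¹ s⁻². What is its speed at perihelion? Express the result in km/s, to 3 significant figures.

μ = GM = 6.674×10⁻¹¹ × 1.988×10³⁰ = 1.327×10²⁰ m³/s².
Semi-major axis a = (r_p + r_a)/2 = 9.5947×10⁸ km = 9.595×10¹¹ m.
Vis-viva: v² = μ(2/r − 1/a) = 1.327×10²⁰ × (2.300×10⁻¹¹ − 1.042×10⁻¹²) = 2.914×10⁹ m²/s².
v = 53980 m/s = 53.98 km/s.

v ≈ 54.0 km/s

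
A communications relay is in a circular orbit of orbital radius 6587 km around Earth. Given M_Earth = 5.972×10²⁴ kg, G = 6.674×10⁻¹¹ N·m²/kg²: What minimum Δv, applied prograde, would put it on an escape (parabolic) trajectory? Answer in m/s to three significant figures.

μ = GM = 6.674×10⁻¹¹ × 5.972×10²⁴ = 3.986×10¹⁴ m³/s².
r = 6587 km = 6.587×10⁶ m.
Circular speed v_c = √(μ/r) = 7779 m/s.
Escape speed v_esc = √(2μ/r) = √2 × v_c = 11000 m/s.
Δv = v_esc − v_c = 3222 m/s.

Δv ≈ 3220 m/s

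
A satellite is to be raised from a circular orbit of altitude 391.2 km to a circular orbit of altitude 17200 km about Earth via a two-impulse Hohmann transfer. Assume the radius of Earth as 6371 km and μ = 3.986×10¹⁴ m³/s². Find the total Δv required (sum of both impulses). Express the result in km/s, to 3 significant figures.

r₁ = 6371 + 391.2 = 6762.2 km = 6.7622×10⁶ m.
r₂ = 6371 + 17200 = 23571 km = 2.3571×10⁷ m.
Transfer ellipse a_t = (r₁ + r₂)/2 = 1.517×10⁷ m.
At r₁: circular v_c1 = √(μ/r₁) = 7678 m/s; transfer-perigee v_p = √[μ(2/r₁ − 1/a_t)] = 9571 m/s.
Δv₁ = v_p − v_c1 = 1894 m/s.
At r₂: circular v_c2 = √(μ/r₂) = 4112 m/s; transfer-apogee v_a = √[μ(2/r₂ − 1/a_t)] = 2746 m/s.
Δv₂ = v_c2 − v_a = 1366 m/s.
Total Δv = Δv₁ + Δv₂ = 3260 m/s = 3.260 km/s.

Δv_total ≈ 3.26 km/s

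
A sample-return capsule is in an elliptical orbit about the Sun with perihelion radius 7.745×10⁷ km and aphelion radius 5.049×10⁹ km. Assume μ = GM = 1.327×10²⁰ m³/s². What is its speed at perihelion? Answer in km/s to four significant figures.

v ≈ 58.09 km/s

Semi-major axis a = (r_p + r_a)/2 = 2.5632×10⁹ km = 2.563×10¹² m.
Vis-viva: v² = μ(2/r − 1/a) = 1.327×10²⁰ × (2.582×10⁻¹¹ − 3.901×10⁻¹³) = 3.375×10⁹ m²/s².
v = 58090 m/s = 58.09 km/s.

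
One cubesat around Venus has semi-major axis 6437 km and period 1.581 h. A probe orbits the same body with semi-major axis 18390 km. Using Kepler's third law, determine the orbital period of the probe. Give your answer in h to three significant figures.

T₂ ≈ 7.63 h

Kepler's third law: T² ∝ a³, so T₂ = T₁ (a₂/a₁)^(3/2).
a₂/a₁ = 2.857, (a₂/a₁)^(3/2) = 4.829.
T₂ = 1.581 × 4.829 = 7.634 h.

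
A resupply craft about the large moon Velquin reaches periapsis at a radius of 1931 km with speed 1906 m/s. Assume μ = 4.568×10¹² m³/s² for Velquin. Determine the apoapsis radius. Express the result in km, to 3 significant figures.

r_p = 1.931×10⁶ m.
Specific energy ε = v²/2 − μ/r = -5.492×10⁵ J/kg, so a = −μ/(2ε) = 4.159×10⁶ m.
The apsides satisfy r_p + r_a = 2a, so the apoapsis radius is 2a − r_p = 6.387×10⁶ m = 6386.6 km.

apoapsis radius ≈ 6390 km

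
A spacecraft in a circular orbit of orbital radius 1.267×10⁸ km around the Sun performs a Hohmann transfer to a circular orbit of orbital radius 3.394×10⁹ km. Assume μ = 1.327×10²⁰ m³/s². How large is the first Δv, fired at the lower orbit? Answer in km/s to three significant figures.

Δv ≈ 12.6 km/s

r₁ = 1.267×10⁸ km = 1.267×10¹¹ m.
r₂ = 3.394×10⁹ km = 3.394×10¹² m.
Transfer ellipse a_t = (r₁ + r₂)/2 = 1.760×10¹² m.
At r₁: circular v_c1 = √(μ/r₁) = 32360 m/s; transfer-perihelion v_p = √[μ(2/r₁ − 1/a_t)] = 44940 m/s.
Δv₁ = v_p − v_c1 = 12570 m/s.
= 12.57 km/s.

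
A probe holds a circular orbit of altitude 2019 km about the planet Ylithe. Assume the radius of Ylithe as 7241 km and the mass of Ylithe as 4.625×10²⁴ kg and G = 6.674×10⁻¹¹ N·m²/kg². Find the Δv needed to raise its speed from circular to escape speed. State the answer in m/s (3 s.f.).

μ = GM = 6.674×10⁻¹¹ × 4.625×10²⁴ = 3.087×10¹⁴ m³/s².
r = 7241 + 2019 = 9260.0 km = 9.2600×10⁶ m.
Circular speed v_c = √(μ/r) = 5774 m/s.
Escape speed v_esc = √(2μ/r) = √2 × v_c = 8165 m/s.
Δv = v_esc − v_c = 2391 m/s.

Δv ≈ 2390 m/s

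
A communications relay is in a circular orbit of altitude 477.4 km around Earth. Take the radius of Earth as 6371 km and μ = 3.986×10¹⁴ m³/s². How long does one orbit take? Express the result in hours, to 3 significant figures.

r = 6371 + 477.4 = 6848.4 km = 6.8484×10⁶ m.
Kepler's third law: T = 2π√(r³/μ) = 2π√((6.848×10⁶)³ / 3.986×10¹⁴).
r³/μ = 8.058×10⁵ s², so T = 2π × 8.977×10² = 5.640×10³ s.
Converting: 5.640×10³ s ÷ 3600 = 1.567 hours.

T ≈ 1.57 hours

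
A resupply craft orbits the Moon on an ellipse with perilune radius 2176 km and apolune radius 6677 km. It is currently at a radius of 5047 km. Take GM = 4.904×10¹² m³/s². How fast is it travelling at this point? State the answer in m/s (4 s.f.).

v ≈ 914.0 m/s

Semi-major axis a = (r_p + r_a)/2 = 4426.5 km = 4.426×10⁶ m.
Vis-viva: v² = μ(2/r − 1/a) = 4.904×10¹² × (3.963×10⁻⁷ − 2.259×10⁻⁷) = 8.355×10⁵ m²/s².
v = 914.0 m/s.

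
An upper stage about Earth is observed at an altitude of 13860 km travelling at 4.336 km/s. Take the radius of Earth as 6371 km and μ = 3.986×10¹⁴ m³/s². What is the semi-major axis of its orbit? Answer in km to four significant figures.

a ≈ 19350 km

r = 6371 + 13860 = 20231 km = 2.023×10⁷ m.
Specific orbital energy ε = v²/2 − μ/r = (4336)²/2 − 3.986×10¹⁴/2.023×10⁷ = -1.030×10⁷ J/kg.
Since ε = −μ/(2a), a = −μ/(2ε) = 1.935×10⁷ m = 19346 km.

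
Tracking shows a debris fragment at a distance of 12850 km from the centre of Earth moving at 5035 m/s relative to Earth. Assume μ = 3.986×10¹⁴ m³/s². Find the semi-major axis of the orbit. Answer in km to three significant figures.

r = 1.285×10⁷ m.
Specific orbital energy ε = v²/2 − μ/r = (5035)²/2 − 3.986×10¹⁴/1.285×10⁷ = -1.834×10⁷ J/kg.
Since ε = −μ/(2a), a = −μ/(2ε) = 1.086×10⁷ m = 10865 km.

a ≈ 10900 km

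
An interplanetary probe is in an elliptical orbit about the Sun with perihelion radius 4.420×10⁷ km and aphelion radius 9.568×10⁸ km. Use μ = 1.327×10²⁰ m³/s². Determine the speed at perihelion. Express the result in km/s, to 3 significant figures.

Semi-major axis a = (r_p + r_a)/2 = 5.0050×10⁸ km = 5.005×10¹¹ m.
Vis-viva: v² = μ(2/r − 1/a) = 1.327×10²⁰ × (4.525×10⁻¹¹ − 1.998×10⁻¹²) = 5.739×10⁹ m²/s².
v = 75760 m/s = 75.76 km/s.

v ≈ 75.8 km/s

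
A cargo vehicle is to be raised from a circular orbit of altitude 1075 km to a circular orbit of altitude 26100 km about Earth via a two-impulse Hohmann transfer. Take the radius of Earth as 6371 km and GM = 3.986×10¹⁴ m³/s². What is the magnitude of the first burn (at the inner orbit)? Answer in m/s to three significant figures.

Δv ≈ 2020 m/s

r₁ = 6371 + 1075 = 7446.0 km = 7.4460×10⁶ m.
r₂ = 6371 + 26100 = 32471 km = 3.2471×10⁷ m.
Transfer ellipse a_t = (r₁ + r₂)/2 = 1.996×10⁷ m.
At r₁: circular v_c1 = √(μ/r₁) = 7317 m/s; transfer-perigee v_p = √[μ(2/r₁ − 1/a_t)] = 9332 m/s.
Δv₁ = v_p − v_c1 = 2016 m/s.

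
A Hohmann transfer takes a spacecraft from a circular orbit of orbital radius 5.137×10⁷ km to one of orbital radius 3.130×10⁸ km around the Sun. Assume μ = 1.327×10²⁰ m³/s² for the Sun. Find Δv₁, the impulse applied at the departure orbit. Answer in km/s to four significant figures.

r₁ = 5.137×10⁷ km = 5.137×10¹⁰ m.
r₂ = 3.130×10⁸ km = 3.130×10¹¹ m.
Transfer ellipse a_t = (r₁ + r₂)/2 = 1.822×10¹¹ m.
At r₁: circular v_c1 = √(μ/r₁) = 50830 m/s; transfer-perihelion v_p = √[μ(2/r₁ − 1/a_t)] = 66620 m/s.
Δv₁ = v_p − v_c1 = 15790 m/s.
= 15.79 km/s.

Δv ≈ 15.79 km/s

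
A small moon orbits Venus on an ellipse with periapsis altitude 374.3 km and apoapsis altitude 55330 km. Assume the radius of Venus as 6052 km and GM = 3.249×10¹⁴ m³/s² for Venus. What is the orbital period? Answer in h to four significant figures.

r_p = 6052 + 374.3 = 6426.3 km = 6.4263×10⁶ m.
r_a = 6052 + 55330 = 61382 km = 6.1382×10⁷ m.
Semi-major axis a = (r_p + r_a)/2 = (6426.3 + 61382)/2 = 33904 km = 3.390×10⁷ m.
By Kepler's third law T = 2π√(a³/μ) = 2π × 1.095×10⁴ = 6.882×10⁴ s.
= 19.12 h.

T ≈ 19.12 h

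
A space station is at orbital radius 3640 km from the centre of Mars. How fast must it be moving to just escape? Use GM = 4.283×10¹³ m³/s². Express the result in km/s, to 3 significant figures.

v_esc ≈ 4.85 km/s

r = 3640 km = 3.640×10⁶ m.
Escape speed v_esc = √(2μ/r) = √(2 × 4.283×10¹³ / 3.640×10⁶) = √(2.353×10⁷) = 4851 m/s.
= 4.851 km/s.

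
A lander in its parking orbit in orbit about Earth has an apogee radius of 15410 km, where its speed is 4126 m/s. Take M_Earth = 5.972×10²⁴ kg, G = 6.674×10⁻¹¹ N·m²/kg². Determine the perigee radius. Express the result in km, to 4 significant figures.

perigee radius ≈ 7559 km

μ = GM = 6.674×10⁻¹¹ × 5.972×10²⁴ = 3.986×10¹⁴ m³/s².
r_a = 1.541×10⁷ m.
Specific energy ε = v²/2 − μ/r = -1.735×10⁷ J/kg, so a = −μ/(2ε) = 1.148×10⁷ m.
The apsides satisfy r_p + r_a = 2a, so the perigee radius is 2a − r_a = 7.559×10⁶ m = 7559.1 km.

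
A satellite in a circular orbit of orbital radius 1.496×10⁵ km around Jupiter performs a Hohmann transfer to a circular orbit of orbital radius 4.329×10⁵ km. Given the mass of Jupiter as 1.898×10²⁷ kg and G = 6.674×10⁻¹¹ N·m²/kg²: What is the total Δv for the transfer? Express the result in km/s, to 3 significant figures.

Δv_total ≈ 11.2 km/s

μ = GM = 6.674×10⁻¹¹ × 1.898×10²⁷ = 1.267×10¹⁷ m³/s².
r₁ = 1.496×10⁵ km = 1.496×10⁸ m.
r₂ = 4.329×10⁵ km = 4.329×10⁸ m.
Transfer ellipse a_t = (r₁ + r₂)/2 = 2.912×10⁸ m.
At r₁: circular v_c1 = √(μ/r₁) = 29100 m/s; transfer-perijove v_p = √[μ(2/r₁ − 1/a_t)] = 35480 m/s.
Δv₁ = v_p − v_c1 = 6377 m/s.
At r₂: circular v_c2 = √(μ/r₂) = 17110 m/s; transfer-apojove v_a = √[μ(2/r₂ − 1/a_t)] = 12260 m/s.
Δv₂ = v_c2 − v_a = 4846 m/s.
Total Δv = Δv₁ + Δv₂ = 11220 m/s = 11.22 km/s.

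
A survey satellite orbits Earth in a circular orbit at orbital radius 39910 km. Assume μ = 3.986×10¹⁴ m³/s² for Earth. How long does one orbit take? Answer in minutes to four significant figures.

T ≈ 1322 minutes

r = 39910 km = 3.991×10⁷ m.
Kepler's third law: T = 2π√(r³/μ) = 2π√((3.991×10⁷)³ / 3.986×10¹⁴).
r³/μ = 1.595×10⁸ s², so T = 2π × 1.263×10⁴ = 7.935×10⁴ s.
Converting: 7.935×10⁴ s ÷ 60.00 = 1322 minutes.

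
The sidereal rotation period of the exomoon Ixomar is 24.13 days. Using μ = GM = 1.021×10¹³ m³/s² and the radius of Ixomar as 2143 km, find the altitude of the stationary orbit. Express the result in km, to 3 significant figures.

T = 24.13 days = 2.085×10⁶ s.
A synchronous orbit has period T, so by Kepler's third law a = (μT²/4π²)^(1/3).
μT²/4π² = 1.021×10¹³ × (2.085×10⁶)² / 39.48 = 1.124×10²⁴ m³.
a = 1.040×10⁸ m = 1.0398×10⁵ km.
Altitude h = a − R = 1.0398×10⁵ − 2143 = 1.0183×10⁵ km.

h_sync ≈ 1.02×10⁵ km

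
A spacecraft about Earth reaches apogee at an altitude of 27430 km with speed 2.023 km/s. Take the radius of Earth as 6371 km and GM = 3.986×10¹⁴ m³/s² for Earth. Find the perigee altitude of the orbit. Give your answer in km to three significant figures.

r_a = 6371 + 27430 = 33801 km = 3.380×10⁷ m.
Specific energy ε = v²/2 − μ/r = -9.746×10⁶ J/kg, so a = −μ/(2ε) = 2.045×10⁷ m.
The apsides satisfy r_p + r_a = 2a, so the perigee radius is 2a − r_a = 7.097×10⁶ m = 7096.6 km.
Perigee altitude = 7096.6 − 6371 = 725.63 km.

perigee altitude ≈ 726 km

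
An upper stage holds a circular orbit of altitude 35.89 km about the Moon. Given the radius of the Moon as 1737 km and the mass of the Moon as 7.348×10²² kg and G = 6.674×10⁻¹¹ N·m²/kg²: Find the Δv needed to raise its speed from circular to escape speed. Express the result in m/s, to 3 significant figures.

μ = GM = 6.674×10⁻¹¹ × 7.348×10²² = 4.904×10¹² m³/s².
r = 1737 + 35.89 = 1772.9 km = 1.7729×10⁶ m.
Circular speed v_c = √(μ/r) = 1663 m/s.
Escape speed v_esc = √(2μ/r) = √2 × v_c = 2352 m/s.
Δv = v_esc − v_c = 688.9 m/s.

Δv ≈ 689 m/s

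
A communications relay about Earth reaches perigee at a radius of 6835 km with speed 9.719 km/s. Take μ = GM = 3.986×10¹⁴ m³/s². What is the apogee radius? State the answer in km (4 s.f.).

apogee radius ≈ 29110 km

r_p = 6.835×10⁶ m.
Specific energy ε = v²/2 − μ/r = -1.109×10⁷ J/kg, so a = −μ/(2ε) = 1.797×10⁷ m.
The apsides satisfy r_p + r_a = 2a, so the apogee radius is 2a − r_p = 2.911×10⁷ m = 29114 km.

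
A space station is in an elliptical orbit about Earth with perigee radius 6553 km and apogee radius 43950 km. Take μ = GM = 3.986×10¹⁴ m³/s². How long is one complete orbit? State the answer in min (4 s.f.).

Semi-major axis a = (r_p + r_a)/2 = (6553.0 + 43950)/2 = 25252 km = 2.525×10⁷ m.
By Kepler's third law T = 2π√(a³/μ) = 2π × 6.356×10³ = 3.993×10⁴ s.
= 665.6 min.

T ≈ 665.6 min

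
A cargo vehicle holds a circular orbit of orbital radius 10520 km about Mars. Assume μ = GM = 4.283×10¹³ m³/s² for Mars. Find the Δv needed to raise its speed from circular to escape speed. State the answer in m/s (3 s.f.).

Δv ≈ 836 m/s

r = 10520 km = 1.052×10⁷ m.
Circular speed v_c = √(μ/r) = 2018 m/s.
Escape speed v_esc = √(2μ/r) = √2 × v_c = 2854 m/s.
Δv = v_esc − v_c = 835.8 m/s.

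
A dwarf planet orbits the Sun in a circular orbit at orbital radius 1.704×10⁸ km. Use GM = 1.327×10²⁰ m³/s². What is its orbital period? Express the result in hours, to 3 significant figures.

r = 1.704×10⁸ km = 1.704×10¹¹ m.
Kepler's third law: T = 2π√(r³/μ) = 2π√((1.704×10¹¹)³ / 1.327×10²⁰).
r³/μ = 3.729×10¹³ s², so T = 2π × 6.106×10⁶ = 3.837×10⁷ s.
Converting: 3.837×10⁷ s ÷ 3600 = 10660 hours.

T ≈ 10700 hours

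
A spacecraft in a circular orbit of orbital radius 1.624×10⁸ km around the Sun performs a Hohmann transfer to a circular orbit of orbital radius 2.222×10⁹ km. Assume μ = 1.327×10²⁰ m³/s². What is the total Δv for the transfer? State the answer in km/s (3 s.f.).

Δv_total ≈ 15.3 km/s

r₁ = 1.624×10⁸ km = 1.624×10¹¹ m.
r₂ = 2.222×10⁹ km = 2.222×10¹² m.
Transfer ellipse a_t = (r₁ + r₂)/2 = 1.192×10¹² m.
At r₁: circular v_c1 = √(μ/r₁) = 28590 m/s; transfer-perihelion v_p = √[μ(2/r₁ − 1/a_t)] = 39020 m/s.
Δv₁ = v_p − v_c1 = 10440 m/s.
At r₂: circular v_c2 = √(μ/r₂) = 7728 m/s; transfer-aphelion v_a = √[μ(2/r₂ − 1/a_t)] = 2852 m/s.
Δv₂ = v_c2 − v_a = 4876 m/s.
Total Δv = Δv₁ + Δv₂ = 15320 m/s = 15.32 km/s.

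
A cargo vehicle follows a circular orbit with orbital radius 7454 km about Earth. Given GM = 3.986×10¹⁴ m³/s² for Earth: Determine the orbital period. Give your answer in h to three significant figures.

T ≈ 1.78 h

r = 7454 km = 7.454×10⁶ m.
Kepler's third law: T = 2π√(r³/μ) = 2π√((7.454×10⁶)³ / 3.986×10¹⁴).
r³/μ = 1.039×10⁶ s², so T = 2π × 1.019×10³ = 6.405×10³ s.
Converting: 6.405×10³ s ÷ 3600 = 1.779 h.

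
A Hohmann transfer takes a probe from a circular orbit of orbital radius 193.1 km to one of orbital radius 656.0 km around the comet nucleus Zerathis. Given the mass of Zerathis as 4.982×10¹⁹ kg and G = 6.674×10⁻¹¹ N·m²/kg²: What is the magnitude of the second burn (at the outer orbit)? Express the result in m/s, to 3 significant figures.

μ = GM = 6.674×10⁻¹¹ × 4.982×10¹⁹ = 3.325×10⁹ m³/s².
r₁ = 193.1 km = 1.931×10⁵ m.
r₂ = 656.0 km = 6.560×10⁵ m.
Transfer ellipse a_t = (r₁ + r₂)/2 = 4.246×10⁵ m.
At r₁: circular v_c1 = √(μ/r₁) = 131.2 m/s; transfer-periapsis v_p = √[μ(2/r₁ − 1/a_t)] = 163.1 m/s.
At r₂: circular v_c2 = √(μ/r₂) = 71.19 m/s; transfer-apoapsis v_a = √[μ(2/r₂ − 1/a_t)] = 48.01 m/s.
Δv₂ = v_c2 − v_a = 23.18 m/s.

Δv ≈ 23.2 m/s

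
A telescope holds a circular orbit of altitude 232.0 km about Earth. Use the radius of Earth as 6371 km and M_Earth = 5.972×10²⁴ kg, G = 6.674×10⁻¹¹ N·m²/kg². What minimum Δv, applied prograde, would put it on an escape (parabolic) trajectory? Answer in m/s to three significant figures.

μ = GM = 6.674×10⁻¹¹ × 5.972×10²⁴ = 3.986×10¹⁴ m³/s².
r = 6371 + 232.0 = 6603.0 km = 6.6030×10⁶ m.
Circular speed v_c = √(μ/r) = 7769 m/s.
Escape speed v_esc = √(2μ/r) = √2 × v_c = 10990 m/s.
Δv = v_esc − v_c = 3218 m/s.

Δv ≈ 3220 m/s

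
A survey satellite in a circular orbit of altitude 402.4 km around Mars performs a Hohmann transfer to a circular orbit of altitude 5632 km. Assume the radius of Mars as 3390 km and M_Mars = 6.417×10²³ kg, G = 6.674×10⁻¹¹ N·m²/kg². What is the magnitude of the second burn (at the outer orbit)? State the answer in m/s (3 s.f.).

Δv ≈ 503 m/s

μ = GM = 6.674×10⁻¹¹ × 6.417×10²³ = 4.283×10¹³ m³/s².
r₁ = 3390 + 402.4 = 3792.4 km = 3.7924×10⁶ m.
r₂ = 3390 + 5632 = 9022.0 km = 9.0220×10⁶ m.
Transfer ellipse a_t = (r₁ + r₂)/2 = 6.407×10⁶ m.
At r₁: circular v_c1 = √(μ/r₁) = 3360 m/s; transfer-periapsis v_p = √[μ(2/r₁ − 1/a_t)] = 3988 m/s.
At r₂: circular v_c2 = √(μ/r₂) = 2179 m/s; transfer-apoapsis v_a = √[μ(2/r₂ − 1/a_t)] = 1676 m/s.
Δv₂ = v_c2 − v_a = 502.5 m/s.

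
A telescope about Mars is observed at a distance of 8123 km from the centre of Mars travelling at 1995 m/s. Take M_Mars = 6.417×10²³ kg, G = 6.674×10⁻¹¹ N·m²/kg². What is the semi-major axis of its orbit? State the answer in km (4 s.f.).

μ = GM = 6.674×10⁻¹¹ × 6.417×10²³ = 4.283×10¹³ m³/s².
r = 8.123×10⁶ m.
Specific orbital energy ε = v²/2 − μ/r = (1995)²/2 − 4.283×10¹³/8.123×10⁶ = -3.282×10⁶ J/kg.
Since ε = −μ/(2a), a = −μ/(2ε) = 6.524×10⁶ m = 6523.9 km.

a ≈ 6524 km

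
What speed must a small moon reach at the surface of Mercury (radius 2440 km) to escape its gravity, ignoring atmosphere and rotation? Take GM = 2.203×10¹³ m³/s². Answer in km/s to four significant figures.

r = R = 2.440×10⁶ m.
Escape speed v_esc = √(2μ/r) = √(2 × 2.203×10¹³ / 2.440×10⁶) = √(1.806×10⁷) = 4249 m/s.
= 4.249 km/s.

v_esc ≈ 4.249 km/s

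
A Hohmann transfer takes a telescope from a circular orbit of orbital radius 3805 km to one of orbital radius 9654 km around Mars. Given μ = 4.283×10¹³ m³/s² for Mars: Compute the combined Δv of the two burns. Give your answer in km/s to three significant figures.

Δv_total ≈ 1.19 km/s

r₁ = 3805 km = 3.805×10⁶ m.
r₂ = 9654 km = 9.654×10⁶ m.
Transfer ellipse a_t = (r₁ + r₂)/2 = 6.730×10⁶ m.
At r₁: circular v_c1 = √(μ/r₁) = 3355 m/s; transfer-periapsis v_p = √[μ(2/r₁ − 1/a_t)] = 4018 m/s.
Δv₁ = v_p − v_c1 = 663.4 m/s.
At r₂: circular v_c2 = √(μ/r₂) = 2106 m/s; transfer-apoapsis v_a = √[μ(2/r₂ − 1/a_t)] = 1584 m/s.
Δv₂ = v_c2 − v_a = 522.5 m/s.
Total Δv = Δv₁ + Δv₂ = 1186 m/s = 1.186 km/s.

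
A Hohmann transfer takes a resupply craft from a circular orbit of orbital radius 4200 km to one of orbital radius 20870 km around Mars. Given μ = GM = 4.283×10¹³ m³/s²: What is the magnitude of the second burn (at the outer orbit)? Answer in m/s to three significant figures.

Δv ≈ 603 m/s

r₁ = 4200 km = 4.200×10⁶ m.
r₂ = 20870 km = 2.087×10⁷ m.
Transfer ellipse a_t = (r₁ + r₂)/2 = 1.254×10⁷ m.
At r₁: circular v_c1 = √(μ/r₁) = 3193 m/s; transfer-periapsis v_p = √[μ(2/r₁ − 1/a_t)] = 4120 m/s.
At r₂: circular v_c2 = √(μ/r₂) = 1433 m/s; transfer-apoapsis v_a = √[μ(2/r₂ − 1/a_t)] = 829.2 m/s.
Δv₂ = v_c2 − v_a = 603.3 m/s.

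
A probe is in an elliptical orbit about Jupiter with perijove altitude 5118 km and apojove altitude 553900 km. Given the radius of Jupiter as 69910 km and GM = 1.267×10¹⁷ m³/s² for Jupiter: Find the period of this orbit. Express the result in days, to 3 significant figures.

r_p = 69910 + 5118 = 75028 km = 7.5028×10⁷ m.
r_a = 69910 + 553900 = 623810 km = 6.2381×10⁸ m.
Semi-major axis a = (r_p + r_a)/2 = (75028 + 6.2381×10⁵)/2 = 3.4942×10⁵ km = 3.494×10⁸ m.
By Kepler's third law T = 2π√(a³/μ) = 2π × 1.835×10⁴ = 1.153×10⁵ s.
= 1.334 days.

T ≈ 1.33 days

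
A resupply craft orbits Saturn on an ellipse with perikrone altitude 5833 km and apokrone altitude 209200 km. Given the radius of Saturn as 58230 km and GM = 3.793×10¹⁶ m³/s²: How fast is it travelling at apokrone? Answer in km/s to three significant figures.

v ≈ 7.40 km/s

r_p = 58230 + 5833 = 64063 km = 6.4063×10⁷ m.
r_a = 58230 + 209200 = 267430 km = 2.6743×10⁸ m.
Semi-major axis a = (r_p + r_a)/2 = 1.6575×10⁵ km = 1.657×10⁸ m.
Vis-viva: v² = μ(2/r − 1/a) = 3.793×10¹⁶ × (7.479×10⁻⁹ − 6.033×10⁻⁹) = 5.482×10⁷ m²/s².
v = 7404 m/s = 7.404 km/s.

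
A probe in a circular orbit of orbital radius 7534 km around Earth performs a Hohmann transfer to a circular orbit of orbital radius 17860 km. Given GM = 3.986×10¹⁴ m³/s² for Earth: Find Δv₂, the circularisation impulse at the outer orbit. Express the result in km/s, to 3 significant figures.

r₁ = 7534 km = 7.534×10⁶ m.
r₂ = 17860 km = 1.786×10⁷ m.
Transfer ellipse a_t = (r₁ + r₂)/2 = 1.270×10⁷ m.
At r₁: circular v_c1 = √(μ/r₁) = 7274 m/s; transfer-perigee v_p = √[μ(2/r₁ − 1/a_t)] = 8627 m/s.
At r₂: circular v_c2 = √(μ/r₂) = 4724 m/s; transfer-apogee v_a = √[μ(2/r₂ − 1/a_t)] = 3639 m/s.
Δv₂ = v_c2 − v_a = 1085 m/s.
= 1.085 km/s.

Δv ≈ 1.09 km/s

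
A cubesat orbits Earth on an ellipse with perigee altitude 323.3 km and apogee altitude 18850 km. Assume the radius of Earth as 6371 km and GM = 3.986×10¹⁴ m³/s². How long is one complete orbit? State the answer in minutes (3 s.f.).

T ≈ 334 minutes

r_p = 6371 + 323.3 = 6694.3 km = 6.6943×10⁶ m.
r_a = 6371 + 18850 = 25221 km = 2.5221×10⁷ m.
Semi-major axis a = (r_p + r_a)/2 = (6694.3 + 25221)/2 = 15958 km = 1.596×10⁷ m.
By Kepler's third law T = 2π√(a³/μ) = 2π × 3.193×10³ = 2.006×10⁴ s.
= 334.4 minutes.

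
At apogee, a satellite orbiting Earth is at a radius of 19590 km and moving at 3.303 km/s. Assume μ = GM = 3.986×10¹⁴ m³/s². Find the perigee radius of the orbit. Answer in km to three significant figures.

perigee radius ≈ 7180 km

r_a = 1.959×10⁷ m.
Specific energy ε = v²/2 − μ/r = -1.489×10⁷ J/kg, so a = −μ/(2ε) = 1.338×10⁷ m.
The apsides satisfy r_p + r_a = 2a, so the perigee radius is 2a − r_a = 7.176×10⁶ m = 7175.7 km.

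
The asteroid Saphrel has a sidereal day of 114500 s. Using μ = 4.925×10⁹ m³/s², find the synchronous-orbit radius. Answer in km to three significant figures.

A synchronous orbit has period T, so by Kepler's third law a = (μT²/4π²)^(1/3).
μT²/4π² = 4.925×10⁹ × (1.145×10⁵)² / 39.48 = 1.636×10¹⁸ m³.
a = 1.178×10⁶ m = 1178.2 km.

r_sync ≈ 1180 km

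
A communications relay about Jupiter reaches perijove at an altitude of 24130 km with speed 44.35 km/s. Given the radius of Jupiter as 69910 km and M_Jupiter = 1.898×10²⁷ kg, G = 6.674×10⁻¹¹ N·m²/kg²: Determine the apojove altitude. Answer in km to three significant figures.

μ = GM = 6.674×10⁻¹¹ × 1.898×10²⁷ = 1.267×10¹⁷ m³/s².
r_p = 69910 + 24130 = 94040 km = 9.404×10⁷ m.
Specific energy ε = v²/2 − μ/r = -3.635×10⁸ J/kg, so a = −μ/(2ε) = 1.742×10⁸ m.
The apsides satisfy r_p + r_a = 2a, so the apojove radius is 2a − r_p = 2.544×10⁸ m = 2.5440×10⁵ km.
Apojove altitude = 2.5440×10⁵ − 69910 = 1.8449×10⁵ km.

apojove altitude ≈ 1.84×10⁵ km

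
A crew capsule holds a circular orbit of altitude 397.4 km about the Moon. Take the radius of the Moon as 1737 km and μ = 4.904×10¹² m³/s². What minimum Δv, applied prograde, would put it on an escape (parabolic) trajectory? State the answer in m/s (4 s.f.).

r = 1737 + 397.4 = 2134.4 km = 2.1344×10⁶ m.
Circular speed v_c = √(μ/r) = 1516 m/s.
Escape speed v_esc = √(2μ/r) = √2 × v_c = 2144 m/s.
Δv = v_esc − v_c = 627.9 m/s.

Δv ≈ 627.9 m/s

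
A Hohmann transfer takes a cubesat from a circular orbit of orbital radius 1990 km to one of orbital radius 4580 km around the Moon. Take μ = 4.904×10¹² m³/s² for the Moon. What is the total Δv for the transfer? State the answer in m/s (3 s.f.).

Δv_total ≈ 513 m/s

r₁ = 1990 km = 1.990×10⁶ m.
r₂ = 4580 km = 4.580×10⁶ m.
Transfer ellipse a_t = (r₁ + r₂)/2 = 3.285×10⁶ m.
At r₁: circular v_c1 = √(μ/r₁) = 1570 m/s; transfer-perilune v_p = √[μ(2/r₁ − 1/a_t)] = 1854 m/s.
Δv₁ = v_p − v_c1 = 283.8 m/s.
At r₂: circular v_c2 = √(μ/r₂) = 1035 m/s; transfer-apolune v_a = √[μ(2/r₂ − 1/a_t)] = 805.4 m/s.
Δv₂ = v_c2 − v_a = 229.4 m/s.
Total Δv = Δv₁ + Δv₂ = 513.2 m/s.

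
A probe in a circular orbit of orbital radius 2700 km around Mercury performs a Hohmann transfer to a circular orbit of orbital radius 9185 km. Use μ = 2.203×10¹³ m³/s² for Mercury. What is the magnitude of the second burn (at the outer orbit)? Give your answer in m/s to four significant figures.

Δv ≈ 504.8 m/s

r₁ = 2700 km = 2.700×10⁶ m.
r₂ = 9185 km = 9.185×10⁶ m.
Transfer ellipse a_t = (r₁ + r₂)/2 = 5.942×10⁶ m.
At r₁: circular v_c1 = √(μ/r₁) = 2856 m/s; transfer-periherm v_p = √[μ(2/r₁ − 1/a_t)] = 3551 m/s.
At r₂: circular v_c2 = √(μ/r₂) = 1549 m/s; transfer-apoherm v_a = √[μ(2/r₂ − 1/a_t)] = 1044 m/s.
Δv₂ = v_c2 − v_a = 504.8 m/s.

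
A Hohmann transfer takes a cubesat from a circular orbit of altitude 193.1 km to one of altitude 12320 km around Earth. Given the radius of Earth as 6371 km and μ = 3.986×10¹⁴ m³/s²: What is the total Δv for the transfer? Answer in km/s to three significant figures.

r₁ = 6371 + 193.1 = 6564.1 km = 6.5641×10⁶ m.
r₂ = 6371 + 12320 = 18691 km = 1.8691×10⁷ m.
Transfer ellipse a_t = (r₁ + r₂)/2 = 1.263×10⁷ m.
At r₁: circular v_c1 = √(μ/r₁) = 7793 m/s; transfer-perigee v_p = √[μ(2/r₁ − 1/a_t)] = 9481 m/s.
Δv₁ = v_p − v_c1 = 1688 m/s.
At r₂: circular v_c2 = √(μ/r₂) = 4618 m/s; transfer-apogee v_a = √[μ(2/r₂ − 1/a_t)] = 3330 m/s.
Δv₂ = v_c2 − v_a = 1288 m/s.
Total Δv = Δv₁ + Δv₂ = 2977 m/s = 2.977 km/s.

Δv_total ≈ 2.98 km/s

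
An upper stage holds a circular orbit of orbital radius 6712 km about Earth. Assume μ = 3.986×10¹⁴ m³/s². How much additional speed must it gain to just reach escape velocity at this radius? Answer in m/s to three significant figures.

r = 6712 km = 6.712×10⁶ m.
Circular speed v_c = √(μ/r) = 7706 m/s.
Escape speed v_esc = √(2μ/r) = √2 × v_c = 10900 m/s.
Δv = v_esc − v_c = 3192 m/s.

Δv ≈ 3190 m/s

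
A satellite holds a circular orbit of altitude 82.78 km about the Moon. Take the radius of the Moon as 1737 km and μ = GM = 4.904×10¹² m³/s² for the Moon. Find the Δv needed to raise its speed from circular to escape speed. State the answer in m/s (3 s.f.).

r = 1737 + 82.78 = 1819.8 km = 1.8198×10⁶ m.
Circular speed v_c = √(μ/r) = 1642 m/s.
Escape speed v_esc = √(2μ/r) = √2 × v_c = 2322 m/s.
Δv = v_esc − v_c = 680.0 m/s.

Δv ≈ 680 m/s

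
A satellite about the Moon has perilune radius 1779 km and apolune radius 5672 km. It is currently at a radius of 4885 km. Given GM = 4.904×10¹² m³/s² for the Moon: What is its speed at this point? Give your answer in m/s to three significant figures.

v ≈ 832 m/s

Semi-major axis a = (r_p + r_a)/2 = 3725.5 km = 3.726×10⁶ m.
Vis-viva: v² = μ(2/r − 1/a) = 4.904×10¹² × (4.094×10⁻⁷ − 2.684×10⁻⁷) = 6.914×10⁵ m²/s².
v = 831.5 m/s.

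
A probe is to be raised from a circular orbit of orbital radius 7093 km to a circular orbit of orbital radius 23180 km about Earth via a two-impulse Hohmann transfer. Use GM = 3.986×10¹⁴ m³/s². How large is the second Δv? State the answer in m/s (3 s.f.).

Δv ≈ 1310 m/s

r₁ = 7093 km = 7.093×10⁶ m.
r₂ = 23180 km = 2.318×10⁷ m.
Transfer ellipse a_t = (r₁ + r₂)/2 = 1.514×10⁷ m.
At r₁: circular v_c1 = √(μ/r₁) = 7496 m/s; transfer-perigee v_p = √[μ(2/r₁ − 1/a_t)] = 9277 m/s.
At r₂: circular v_c2 = √(μ/r₂) = 4147 m/s; transfer-apogee v_a = √[μ(2/r₂ − 1/a_t)] = 2839 m/s.
Δv₂ = v_c2 − v_a = 1308 m/s.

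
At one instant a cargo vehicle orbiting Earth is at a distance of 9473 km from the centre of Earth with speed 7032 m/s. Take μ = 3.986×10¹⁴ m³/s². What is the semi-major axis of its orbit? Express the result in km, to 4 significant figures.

r = 9.473×10⁶ m.
Specific orbital energy ε = v²/2 − μ/r = (7032)²/2 − 3.986×10¹⁴/9.473×10⁶ = -1.735×10⁷ J/kg.
Since ε = −μ/(2a), a = −μ/(2ε) = 1.149×10⁷ m = 11485 km.

a ≈ 11490 km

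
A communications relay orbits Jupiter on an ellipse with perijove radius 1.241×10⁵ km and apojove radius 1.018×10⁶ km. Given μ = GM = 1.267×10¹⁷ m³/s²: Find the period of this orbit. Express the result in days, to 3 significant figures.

T ≈ 2.79 days

Semi-major axis a = (r_p + r_a)/2 = (1.2410×10⁵ + 1.0180×10⁶)/2 = 5.7105×10⁵ km = 5.710×10⁸ m.
By Kepler's third law T = 2π√(a³/μ) = 2π × 3.834×10⁴ = 2.409×10⁵ s.
= 2.788 days.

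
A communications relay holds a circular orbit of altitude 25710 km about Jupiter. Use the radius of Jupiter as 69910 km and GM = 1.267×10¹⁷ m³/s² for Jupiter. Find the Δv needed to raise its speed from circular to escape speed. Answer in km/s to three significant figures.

r = 69910 + 25710 = 95620 km = 9.5620×10⁷ m.
Circular speed v_c = √(μ/r) = 36400 m/s.
Escape speed v_esc = √(2μ/r) = √2 × v_c = 51480 m/s.
Δv = v_esc − v_c = 15080 m/s = 15.08 km/s.

Δv ≈ 15.1 km/s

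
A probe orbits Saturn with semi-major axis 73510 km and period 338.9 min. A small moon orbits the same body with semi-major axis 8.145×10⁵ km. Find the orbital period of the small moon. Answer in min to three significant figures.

T₂ ≈ 12500 min

Kepler's third law: T² ∝ a³, so T₂ = T₁ (a₂/a₁)^(3/2).
a₂/a₁ = 11.08, (a₂/a₁)^(3/2) = 36.88.
T₂ = 338.9 × 36.88 = 12500 min.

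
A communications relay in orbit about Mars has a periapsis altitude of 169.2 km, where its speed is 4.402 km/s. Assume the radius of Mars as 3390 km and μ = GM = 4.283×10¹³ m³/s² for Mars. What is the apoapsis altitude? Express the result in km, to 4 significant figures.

apoapsis altitude ≈ 11320 km

r_p = 3390 + 169.2 = 3559.2 km = 3.559×10⁶ m.
Specific energy ε = v²/2 − μ/r = -2.345×10⁶ J/kg, so a = −μ/(2ε) = 9.133×10⁶ m.
The apsides satisfy r_p + r_a = 2a, so the apoapsis radius is 2a − r_p = 1.471×10⁷ m = 14707 km.
Apoapsis altitude = 14707 − 3390 = 11317 km.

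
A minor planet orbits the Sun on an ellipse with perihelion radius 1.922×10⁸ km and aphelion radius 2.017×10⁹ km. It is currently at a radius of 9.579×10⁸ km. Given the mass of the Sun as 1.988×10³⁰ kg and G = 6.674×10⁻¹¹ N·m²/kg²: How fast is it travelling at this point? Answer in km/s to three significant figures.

μ = GM = 6.674×10⁻¹¹ × 1.988×10³⁰ = 1.327×10²⁰ m³/s².
Semi-major axis a = (r_p + r_a)/2 = 1.1046×10⁹ km = 1.105×10¹² m.
Vis-viva: v² = μ(2/r − 1/a) = 1.327×10²⁰ × (2.088×10⁻¹² − 9.053×10⁻¹³) = 1.569×10⁸ m²/s².
v = 12530 m/s = 12.53 km/s.

v ≈ 12.5 km/s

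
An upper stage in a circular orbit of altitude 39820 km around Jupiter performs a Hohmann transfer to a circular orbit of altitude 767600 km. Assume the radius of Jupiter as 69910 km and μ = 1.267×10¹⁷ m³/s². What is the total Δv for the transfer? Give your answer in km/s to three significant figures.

Δv_total ≈ 17.6 km/s

r₁ = 69910 + 39820 = 109730 km = 1.0973×10⁸ m.
r₂ = 69910 + 767600 = 837510 km = 8.3751×10⁸ m.
Transfer ellipse a_t = (r₁ + r₂)/2 = 4.736×10⁸ m.
At r₁: circular v_c1 = √(μ/r₁) = 33980 m/s; transfer-perijove v_p = √[μ(2/r₁ − 1/a_t)] = 45190 m/s.
Δv₁ = v_p − v_c1 = 11210 m/s.
At r₂: circular v_c2 = √(μ/r₂) = 12300 m/s; transfer-apojove v_a = √[μ(2/r₂ − 1/a_t)] = 5920 m/s.
Δv₂ = v_c2 − v_a = 6379 m/s.
Total Δv = Δv₁ + Δv₂ = 17590 m/s = 17.59 km/s.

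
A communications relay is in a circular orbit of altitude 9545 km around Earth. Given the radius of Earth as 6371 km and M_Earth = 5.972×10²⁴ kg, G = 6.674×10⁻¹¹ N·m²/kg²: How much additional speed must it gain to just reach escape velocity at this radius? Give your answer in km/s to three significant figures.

μ = GM = 6.674×10⁻¹¹ × 5.972×10²⁴ = 3.986×10¹⁴ m³/s².
r = 6371 + 9545 = 15916 km = 1.5916×10⁷ m.
Circular speed v_c = √(μ/r) = 5004 m/s.
Escape speed v_esc = √(2μ/r) = √2 × v_c = 7077 m/s.
Δv = v_esc − v_c = 2073 m/s = 2.073 km/s.

Δv ≈ 2.07 km/s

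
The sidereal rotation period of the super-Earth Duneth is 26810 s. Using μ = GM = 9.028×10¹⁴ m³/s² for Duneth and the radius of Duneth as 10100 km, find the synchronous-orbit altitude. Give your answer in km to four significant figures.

h_sync ≈ 15330 km

A synchronous orbit has period T, so by Kepler's third law a = (μT²/4π²)^(1/3).
μT²/4π² = 9.028×10¹⁴ × (2.681×10⁴)² / 39.48 = 1.644×10²² m³.
a = 2.543×10⁷ m = 25426 km.
Altitude h = a − R = 25426 − 10100 = 15326 km.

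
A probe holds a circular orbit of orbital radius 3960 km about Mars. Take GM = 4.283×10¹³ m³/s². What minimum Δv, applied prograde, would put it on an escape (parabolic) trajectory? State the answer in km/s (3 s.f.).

Δv ≈ 1.36 km/s

r = 3960 km = 3.960×10⁶ m.
Circular speed v_c = √(μ/r) = 3289 m/s.
Escape speed v_esc = √(2μ/r) = √2 × v_c = 4651 m/s.
Δv = v_esc − v_c = 1362 m/s = 1.362 km/s.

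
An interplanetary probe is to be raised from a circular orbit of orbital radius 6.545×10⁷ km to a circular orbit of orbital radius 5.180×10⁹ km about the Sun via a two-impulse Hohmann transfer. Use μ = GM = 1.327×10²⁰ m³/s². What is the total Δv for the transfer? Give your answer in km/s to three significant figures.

Δv_total ≈ 22.5 km/s

r₁ = 6.545×10⁷ km = 6.545×10¹⁰ m.
r₂ = 5.180×10⁹ km = 5.180×10¹² m.
Transfer ellipse a_t = (r₁ + r₂)/2 = 2.623×10¹² m.
At r₁: circular v_c1 = √(μ/r₁) = 45030 m/s; transfer-perihelion v_p = √[μ(2/r₁ − 1/a_t)] = 63280 m/s.
Δv₁ = v_p − v_c1 = 18250 m/s.
At r₂: circular v_c2 = √(μ/r₂) = 5061 m/s; transfer-aphelion v_a = √[μ(2/r₂ − 1/a_t)] = 799.6 m/s.
Δv₂ = v_c2 − v_a = 4262 m/s.
Total Δv = Δv₁ + Δv₂ = 22510 m/s = 22.51 km/s.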